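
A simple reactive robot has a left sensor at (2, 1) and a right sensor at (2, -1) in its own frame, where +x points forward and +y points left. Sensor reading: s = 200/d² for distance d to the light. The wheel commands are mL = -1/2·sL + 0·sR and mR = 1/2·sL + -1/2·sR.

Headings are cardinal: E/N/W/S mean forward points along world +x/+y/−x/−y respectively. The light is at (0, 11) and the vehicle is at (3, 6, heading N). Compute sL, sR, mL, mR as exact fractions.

200/13 8 -100/13 48/13

left sensor world pos  = (2, 8); dL² = 13
right sensor world pos = (4, 8); dR² = 25
sL = 200/13 = 200/13
sR = 200/25 = 8
mL = -1/2·sL + 0·sR = -100/13
mR = 1/2·sL + -1/2·sR = 48/13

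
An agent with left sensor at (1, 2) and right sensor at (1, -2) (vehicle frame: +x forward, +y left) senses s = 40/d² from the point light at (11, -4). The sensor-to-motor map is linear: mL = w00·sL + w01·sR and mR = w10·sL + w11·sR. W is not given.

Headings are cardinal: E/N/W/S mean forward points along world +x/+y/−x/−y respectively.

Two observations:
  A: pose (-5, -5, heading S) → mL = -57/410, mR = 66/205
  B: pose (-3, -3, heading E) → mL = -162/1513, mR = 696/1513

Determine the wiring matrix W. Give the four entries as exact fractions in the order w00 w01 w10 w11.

obs A: pose=(-5,-5,S) → sL=1/5, sR=5/41, mL=-57/410, mR=66/205
obs B: pose=(-3,-3,E) → sL=20/89, sR=4/17, mL=-162/1513, mR=696/1513
sensor matrix S = [[1/5, 5/41], [20/89, 4/17]]; det S = 6096/310165
solve [mL_A; mL_B] = S·[w00; w01] and [mR_A; mR_B] = S·[w10; w11]:
  w00 = -1, w01 = 1/2, w10 = 1, w11 = 1

-1 1/2 1 1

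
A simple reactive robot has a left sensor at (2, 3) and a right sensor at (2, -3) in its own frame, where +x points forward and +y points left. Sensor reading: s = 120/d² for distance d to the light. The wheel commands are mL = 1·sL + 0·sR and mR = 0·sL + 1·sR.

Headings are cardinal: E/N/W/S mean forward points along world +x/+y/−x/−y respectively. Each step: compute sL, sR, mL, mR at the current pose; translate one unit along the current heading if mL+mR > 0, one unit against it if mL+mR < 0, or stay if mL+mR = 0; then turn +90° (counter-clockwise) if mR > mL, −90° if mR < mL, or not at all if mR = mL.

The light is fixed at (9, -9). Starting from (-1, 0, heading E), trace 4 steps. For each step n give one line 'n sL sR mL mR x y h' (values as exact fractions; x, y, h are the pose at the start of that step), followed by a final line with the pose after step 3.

n=0: pose=(-1,0,E); sL=15/26, sR=6/5; mL=15/26, mR=6/5; mL+mR=231/130 → advance +1; mR−mL=81/130 → turn +1·90°
n=1: pose=(0,0,N); sL=24/53, sR=120/157; mL=24/53, mR=120/157; mL+mR=10128/8321 → advance +1; mR−mL=2592/8321 → turn +1·90°
n=2: pose=(0,1,W); sL=12/17, sR=12/29; mL=12/17, mR=12/29; mL+mR=552/493 → advance +1; mR−mL=-144/493 → turn -1·90°
n=3: pose=(-1,1,N); sL=120/313, sR=120/193; mL=120/313, mR=120/193; mL+mR=60720/60409 → advance +1; mR−mL=14400/60409 → turn +1·90°

0 15/26 6/5 15/26 6/5 -1 0 E
1 24/53 120/157 24/53 120/157 0 0 N
2 12/17 12/29 12/17 12/29 0 1 W
3 120/313 120/193 120/313 120/193 -1 1 N
final -1 2 W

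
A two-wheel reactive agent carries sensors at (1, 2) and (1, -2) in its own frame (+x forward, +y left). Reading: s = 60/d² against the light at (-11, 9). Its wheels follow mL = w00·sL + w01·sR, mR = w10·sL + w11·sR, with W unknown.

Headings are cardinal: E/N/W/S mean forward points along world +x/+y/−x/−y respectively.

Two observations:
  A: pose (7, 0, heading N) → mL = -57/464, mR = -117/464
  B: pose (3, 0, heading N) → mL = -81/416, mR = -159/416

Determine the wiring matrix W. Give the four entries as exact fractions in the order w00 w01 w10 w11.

-1 1/2 -1 -1/2

obs A: pose=(7,0,N) → sL=3/16, sR=15/116, mL=-57/464, mR=-117/464
obs B: pose=(3,0,N) → sL=15/52, sR=3/16, mL=-81/416, mR=-159/416
sensor matrix S = [[3/16, 15/116], [15/52, 3/16]]; det S = -207/96512
solve [mL_A; mL_B] = S·[w00; w01] and [mR_A; mR_B] = S·[w10; w11]:
  w00 = -1, w01 = 1/2, w10 = -1, w11 = -1/2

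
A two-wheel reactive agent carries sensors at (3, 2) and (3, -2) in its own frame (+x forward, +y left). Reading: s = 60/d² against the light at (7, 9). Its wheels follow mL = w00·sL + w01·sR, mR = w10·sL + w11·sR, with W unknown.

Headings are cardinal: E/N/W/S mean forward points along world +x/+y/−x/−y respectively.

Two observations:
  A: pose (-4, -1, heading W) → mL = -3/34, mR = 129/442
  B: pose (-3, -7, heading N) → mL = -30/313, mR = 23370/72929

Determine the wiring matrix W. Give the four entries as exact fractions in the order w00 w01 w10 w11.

obs A: pose=(-4,-1,W) → sL=3/17, sR=3/13, mL=-3/34, mR=129/442
obs B: pose=(-3,-7,N) → sL=60/313, sR=60/233, mL=-30/313, mR=23370/72929
sensor matrix S = [[3/17, 3/13], [60/313, 60/233]]; det S = 19440/16117309
solve [mL_A; mL_B] = S·[w00; w01] and [mR_A; mR_B] = S·[w10; w11]:
  w00 = -1/2, w01 = 0, w10 = 1, w11 = 1/2

-1/2 0 1 1/2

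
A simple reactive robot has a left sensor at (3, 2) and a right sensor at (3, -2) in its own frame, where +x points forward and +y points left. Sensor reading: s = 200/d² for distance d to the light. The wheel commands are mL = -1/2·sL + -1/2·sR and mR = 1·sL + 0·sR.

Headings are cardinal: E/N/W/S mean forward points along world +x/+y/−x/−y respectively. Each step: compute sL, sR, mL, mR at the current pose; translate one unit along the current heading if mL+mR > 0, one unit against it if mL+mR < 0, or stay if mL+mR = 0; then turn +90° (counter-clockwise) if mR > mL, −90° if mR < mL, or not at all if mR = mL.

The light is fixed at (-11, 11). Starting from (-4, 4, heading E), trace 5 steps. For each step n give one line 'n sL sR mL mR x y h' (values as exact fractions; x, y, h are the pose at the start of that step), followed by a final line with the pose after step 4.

n=0: pose=(-4,4,E); sL=8/5, sR=200/181; mL=-1224/905, mR=8/5; mL+mR=224/905 → advance +1; mR−mL=2672/905 → turn +1·90°
n=1: pose=(-3,4,N); sL=50/13, sR=50/29; mL=-1050/377, mR=50/13; mL+mR=400/377 → advance +1; mR−mL=2500/377 → turn +1·90°
n=2: pose=(-3,5,W); sL=200/89, sR=200/41; mL=-13000/3649, mR=200/89; mL+mR=-4800/3649 → advance -1; mR−mL=21200/3649 → turn +1·90°
n=3: pose=(-2,5,S); sL=100/101, sR=20/13; mL=-1660/1313, mR=100/101; mL+mR=-360/1313 → advance -1; mR−mL=2960/1313 → turn +1·90°
n=4: pose=(-2,6,E); sL=200/153, sR=200/193; mL=-34600/29529, mR=200/153; mL+mR=4000/29529 → advance +1; mR−mL=24400/9843 → turn +1·90°

0 8/5 200/181 -1224/905 8/5 -4 4 E
1 50/13 50/29 -1050/377 50/13 -3 4 N
2 200/89 200/41 -13000/3649 200/89 -3 5 W
3 100/101 20/13 -1660/1313 100/101 -2 5 S
4 200/153 200/193 -34600/29529 200/153 -2 6 E
final -1 6 N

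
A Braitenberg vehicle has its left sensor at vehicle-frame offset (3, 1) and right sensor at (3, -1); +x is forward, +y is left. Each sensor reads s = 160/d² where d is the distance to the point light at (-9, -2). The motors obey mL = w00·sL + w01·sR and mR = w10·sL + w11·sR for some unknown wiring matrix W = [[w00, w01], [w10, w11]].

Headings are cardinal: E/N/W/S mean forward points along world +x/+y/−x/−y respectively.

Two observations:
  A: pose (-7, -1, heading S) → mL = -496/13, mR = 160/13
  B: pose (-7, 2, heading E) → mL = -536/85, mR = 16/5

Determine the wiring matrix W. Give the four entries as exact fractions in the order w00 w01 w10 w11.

-1/2 -1 1 0

obs A: pose=(-7,-1,S) → sL=160/13, sR=32, mL=-496/13, mR=160/13
obs B: pose=(-7,2,E) → sL=16/5, sR=80/17, mL=-536/85, mR=16/5
sensor matrix S = [[160/13, 32], [16/5, 80/17]]; det S = -49152/1105
solve [mL_A; mL_B] = S·[w00; w01] and [mR_A; mR_B] = S·[w10; w11]:
  w00 = -1/2, w01 = -1, w10 = 1, w11 = 0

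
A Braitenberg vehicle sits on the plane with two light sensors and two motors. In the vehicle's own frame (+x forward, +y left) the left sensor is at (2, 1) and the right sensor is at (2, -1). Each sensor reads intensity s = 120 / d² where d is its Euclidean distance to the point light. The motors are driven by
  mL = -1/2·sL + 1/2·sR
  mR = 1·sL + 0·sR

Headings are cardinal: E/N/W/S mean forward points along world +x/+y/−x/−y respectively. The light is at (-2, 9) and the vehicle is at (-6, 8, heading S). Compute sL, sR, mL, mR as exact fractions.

left sensor world pos  = (-5, 6); dL² = 18
right sensor world pos = (-7, 6); dR² = 34
sL = 120/18 = 20/3
sR = 120/34 = 60/17
mL = -1/2·sL + 1/2·sR = -80/51
mR = 1·sL + 0·sR = 20/3

20/3 60/17 -80/51 20/3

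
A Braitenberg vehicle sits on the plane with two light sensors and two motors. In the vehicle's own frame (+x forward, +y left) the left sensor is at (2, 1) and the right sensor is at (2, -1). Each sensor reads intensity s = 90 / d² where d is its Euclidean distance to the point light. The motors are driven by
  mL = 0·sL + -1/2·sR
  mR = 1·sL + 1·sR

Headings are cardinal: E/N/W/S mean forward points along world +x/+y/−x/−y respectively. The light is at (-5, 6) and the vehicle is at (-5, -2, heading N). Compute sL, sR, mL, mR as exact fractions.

left sensor world pos  = (-6, 0); dL² = 37
right sensor world pos = (-4, 0); dR² = 37
sL = 90/37 = 90/37
sR = 90/37 = 90/37
mL = 0·sL + -1/2·sR = -45/37
mR = 1·sL + 1·sR = 180/37

90/37 90/37 -45/37 180/37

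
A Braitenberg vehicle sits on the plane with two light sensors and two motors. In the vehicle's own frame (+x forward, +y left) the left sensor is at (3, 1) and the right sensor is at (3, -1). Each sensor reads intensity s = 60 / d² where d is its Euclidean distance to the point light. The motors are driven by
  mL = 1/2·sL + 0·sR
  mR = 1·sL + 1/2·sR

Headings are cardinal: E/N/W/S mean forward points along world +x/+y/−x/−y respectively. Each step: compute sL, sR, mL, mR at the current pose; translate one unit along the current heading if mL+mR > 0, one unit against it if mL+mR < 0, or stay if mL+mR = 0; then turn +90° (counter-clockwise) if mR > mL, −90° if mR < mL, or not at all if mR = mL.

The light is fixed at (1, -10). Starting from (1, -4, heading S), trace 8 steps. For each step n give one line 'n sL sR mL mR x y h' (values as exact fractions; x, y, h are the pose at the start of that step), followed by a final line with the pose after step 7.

n=0: pose=(1,-4,S); sL=6, sR=6; mL=3, mR=9; mL+mR=12 → advance +1; mR−mL=6 → turn +1·90°
n=1: pose=(1,-5,E); sL=4/3, sR=12/5; mL=2/3, mR=38/15; mL+mR=16/5 → advance +1; mR−mL=28/15 → turn +1·90°
n=2: pose=(2,-5,N); sL=15/16, sR=15/17; mL=15/32, mR=375/272; mL+mR=1005/544 → advance +1; mR−mL=495/544 → turn +1·90°
n=3: pose=(2,-4,W); sL=60/29, sR=60/53; mL=30/29, mR=4050/1537; mL+mR=5640/1537 → advance +1; mR−mL=2460/1537 → turn +1·90°
n=4: pose=(1,-4,S); sL=6, sR=6; mL=3, mR=9; mL+mR=12 → advance +1; mR−mL=6 → turn +1·90°
n=5: pose=(1,-5,E); sL=4/3, sR=12/5; mL=2/3, mR=38/15; mL+mR=16/5 → advance +1; mR−mL=28/15 → turn +1·90°
n=6: pose=(2,-5,N); sL=15/16, sR=15/17; mL=15/32, mR=375/272; mL+mR=1005/544 → advance +1; mR−mL=495/544 → turn +1·90°
n=7: pose=(2,-4,W); sL=60/29, sR=60/53; mL=30/29, mR=4050/1537; mL+mR=5640/1537 → advance +1; mR−mL=2460/1537 → turn +1·90°

0 6 6 3 9 1 -4 S
1 4/3 12/5 2/3 38/15 1 -5 E
2 15/16 15/17 15/32 375/272 2 -5 N
3 60/29 60/53 30/29 4050/1537 2 -4 W
4 6 6 3 9 1 -4 S
5 4/3 12/5 2/3 38/15 1 -5 E
6 15/16 15/17 15/32 375/272 2 -5 N
7 60/29 60/53 30/29 4050/1537 2 -4 W
final 1 -4 S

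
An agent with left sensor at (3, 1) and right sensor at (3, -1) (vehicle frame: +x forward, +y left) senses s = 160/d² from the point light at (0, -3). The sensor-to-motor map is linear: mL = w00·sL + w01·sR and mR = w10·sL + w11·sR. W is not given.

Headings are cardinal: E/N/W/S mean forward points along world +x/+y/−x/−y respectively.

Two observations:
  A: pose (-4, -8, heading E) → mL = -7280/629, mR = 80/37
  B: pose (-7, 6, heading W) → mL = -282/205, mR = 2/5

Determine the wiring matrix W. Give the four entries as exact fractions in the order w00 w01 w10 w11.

-1 -1/2 0 1/2

obs A: pose=(-4,-8,E) → sL=160/17, sR=160/37, mL=-7280/629, mR=80/37
obs B: pose=(-7,6,W) → sL=40/41, sR=4/5, mL=-282/205, mR=2/5
sensor matrix S = [[160/17, 160/37], [40/41, 4/5]]; det S = 85376/25789
solve [mL_A; mL_B] = S·[w00; w01] and [mR_A; mR_B] = S·[w10; w11]:
  w00 = -1, w01 = -1/2, w10 = 0, w11 = 1/2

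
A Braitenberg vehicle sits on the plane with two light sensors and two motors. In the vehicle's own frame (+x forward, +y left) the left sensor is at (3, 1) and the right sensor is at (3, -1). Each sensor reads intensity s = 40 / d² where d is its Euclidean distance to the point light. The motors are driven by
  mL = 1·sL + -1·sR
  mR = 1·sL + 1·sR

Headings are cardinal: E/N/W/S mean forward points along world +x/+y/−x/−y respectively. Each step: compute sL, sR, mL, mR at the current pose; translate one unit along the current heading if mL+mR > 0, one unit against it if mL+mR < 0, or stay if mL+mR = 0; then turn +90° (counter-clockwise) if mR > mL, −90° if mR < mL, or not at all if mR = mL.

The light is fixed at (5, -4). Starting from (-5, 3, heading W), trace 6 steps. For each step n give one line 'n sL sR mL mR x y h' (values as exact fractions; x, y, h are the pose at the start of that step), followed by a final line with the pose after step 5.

0 8/41 40/233 224/9553 3504/9553 -5 3 W
1 10/29 1/4 11/116 69/116 -6 3 S
2 40/113 40/89 -960/10057 8080/10057 -6 2 E
3 20/101 20/81 -400/8181 3640/8181 -5 2 N
4 8/41 40/233 224/9553 3504/9553 -5 3 W
5 10/29 1/4 11/116 69/116 -6 3 S
final -6 2 E

n=0: pose=(-5,3,W); sL=8/41, sR=40/233; mL=224/9553, mR=3504/9553; mL+mR=16/41 → advance +1; mR−mL=80/233 → turn +1·90°
n=1: pose=(-6,3,S); sL=10/29, sR=1/4; mL=11/116, mR=69/116; mL+mR=20/29 → advance +1; mR−mL=1/2 → turn +1·90°
n=2: pose=(-6,2,E); sL=40/113, sR=40/89; mL=-960/10057, mR=8080/10057; mL+mR=80/113 → advance +1; mR−mL=80/89 → turn +1·90°
n=3: pose=(-5,2,N); sL=20/101, sR=20/81; mL=-400/8181, mR=3640/8181; mL+mR=40/101 → advance +1; mR−mL=40/81 → turn +1·90°
n=4: pose=(-5,3,W); sL=8/41, sR=40/233; mL=224/9553, mR=3504/9553; mL+mR=16/41 → advance +1; mR−mL=80/233 → turn +1·90°
n=5: pose=(-6,3,S); sL=10/29, sR=1/4; mL=11/116, mR=69/116; mL+mR=20/29 → advance +1; mR−mL=1/2 → turn +1·90°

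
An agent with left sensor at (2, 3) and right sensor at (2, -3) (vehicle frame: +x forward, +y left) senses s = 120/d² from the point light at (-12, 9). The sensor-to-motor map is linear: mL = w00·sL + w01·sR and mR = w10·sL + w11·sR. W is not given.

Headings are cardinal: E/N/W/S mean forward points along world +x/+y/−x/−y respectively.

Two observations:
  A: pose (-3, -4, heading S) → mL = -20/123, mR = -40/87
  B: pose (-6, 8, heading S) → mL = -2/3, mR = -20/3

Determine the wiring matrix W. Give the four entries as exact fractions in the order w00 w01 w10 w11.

-1/2 0 0 -1

obs A: pose=(-3,-4,S) → sL=40/123, sR=40/87, mL=-20/123, mR=-40/87
obs B: pose=(-6,8,S) → sL=4/3, sR=20/3, mL=-2/3, mR=-20/3
sensor matrix S = [[40/123, 40/87], [4/3, 20/3]]; det S = 16640/10701
solve [mL_A; mL_B] = S·[w00; w01] and [mR_A; mR_B] = S·[w10; w11]:
  w00 = -1/2, w01 = 0, w10 = 0, w11 = -1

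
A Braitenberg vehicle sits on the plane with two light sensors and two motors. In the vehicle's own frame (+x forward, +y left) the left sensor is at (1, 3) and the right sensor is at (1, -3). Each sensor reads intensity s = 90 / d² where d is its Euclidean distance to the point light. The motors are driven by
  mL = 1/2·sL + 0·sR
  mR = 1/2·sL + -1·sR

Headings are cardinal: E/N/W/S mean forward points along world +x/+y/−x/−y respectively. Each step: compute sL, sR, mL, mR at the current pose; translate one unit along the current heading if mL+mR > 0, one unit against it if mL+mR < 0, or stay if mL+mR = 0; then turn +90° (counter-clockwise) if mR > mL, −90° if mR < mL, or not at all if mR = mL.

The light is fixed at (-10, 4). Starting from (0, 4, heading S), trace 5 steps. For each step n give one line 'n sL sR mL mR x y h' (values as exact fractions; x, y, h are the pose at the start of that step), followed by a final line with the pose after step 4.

0 9/17 9/5 9/34 -261/170 0 4 S
1 18/17 90/97 9/17 -657/1649 0 5 W
2 9/4 45/74 9/8 153/296 -1 5 N
3 18/25 90/101 9/25 -1341/2525 -1 6 E
4 45/61 45/13 45/122 -4905/1586 -2 6 S
final -2 7 W

n=0: pose=(0,4,S); sL=9/17, sR=9/5; mL=9/34, mR=-261/170; mL+mR=-108/85 → advance -1; mR−mL=-9/5 → turn -1·90°
n=1: pose=(0,5,W); sL=18/17, sR=90/97; mL=9/17, mR=-657/1649; mL+mR=216/1649 → advance +1; mR−mL=-90/97 → turn -1·90°
n=2: pose=(-1,5,N); sL=9/4, sR=45/74; mL=9/8, mR=153/296; mL+mR=243/148 → advance +1; mR−mL=-45/74 → turn -1·90°
n=3: pose=(-1,6,E); sL=18/25, sR=90/101; mL=9/25, mR=-1341/2525; mL+mR=-432/2525 → advance -1; mR−mL=-90/101 → turn -1·90°
n=4: pose=(-2,6,S); sL=45/61, sR=45/13; mL=45/122, mR=-4905/1586; mL+mR=-2160/793 → advance -1; mR−mL=-45/13 → turn -1·90°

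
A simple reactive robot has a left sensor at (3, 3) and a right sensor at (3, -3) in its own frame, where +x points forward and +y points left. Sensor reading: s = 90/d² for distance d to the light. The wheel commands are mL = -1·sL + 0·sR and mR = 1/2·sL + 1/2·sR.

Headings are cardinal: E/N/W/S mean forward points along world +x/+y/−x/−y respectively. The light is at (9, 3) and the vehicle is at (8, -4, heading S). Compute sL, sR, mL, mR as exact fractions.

left sensor world pos  = (11, -7); dL² = 104
right sensor world pos = (5, -7); dR² = 116
sL = 90/104 = 45/52
sR = 90/116 = 45/58
mL = -1·sL + 0·sR = -45/52
mR = 1/2·sL + 1/2·sR = 2475/3016

45/52 45/58 -45/52 2475/3016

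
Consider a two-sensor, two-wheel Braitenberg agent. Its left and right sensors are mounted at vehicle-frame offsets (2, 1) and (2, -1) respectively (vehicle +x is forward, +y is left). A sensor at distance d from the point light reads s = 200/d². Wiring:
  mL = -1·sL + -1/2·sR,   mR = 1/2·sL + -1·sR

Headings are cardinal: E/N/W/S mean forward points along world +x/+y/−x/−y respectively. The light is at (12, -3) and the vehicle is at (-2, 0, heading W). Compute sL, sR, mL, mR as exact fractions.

left sensor world pos  = (-4, -1); dL² = 260
right sensor world pos = (-4, 1); dR² = 272
sL = 200/260 = 10/13
sR = 200/272 = 25/34
mL = -1·sL + -1/2·sR = -1005/884
mR = 1/2·sL + -1·sR = -155/442

10/13 25/34 -1005/884 -155/442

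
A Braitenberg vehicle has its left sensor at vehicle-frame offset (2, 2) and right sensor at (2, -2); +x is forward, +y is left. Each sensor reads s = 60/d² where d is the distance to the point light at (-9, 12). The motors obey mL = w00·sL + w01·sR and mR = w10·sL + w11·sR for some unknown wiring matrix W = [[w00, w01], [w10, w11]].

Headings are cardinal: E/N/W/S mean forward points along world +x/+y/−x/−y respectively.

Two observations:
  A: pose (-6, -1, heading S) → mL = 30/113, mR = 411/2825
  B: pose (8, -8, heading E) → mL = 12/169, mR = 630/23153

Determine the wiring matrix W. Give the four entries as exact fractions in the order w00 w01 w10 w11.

0 1 -1/2 1

obs A: pose=(-6,-1,S) → sL=6/25, sR=30/113, mL=30/113, mR=411/2825
obs B: pose=(8,-8,E) → sL=12/137, sR=12/169, mL=12/169, mR=630/23153
sensor matrix S = [[6/25, 30/113], [12/137, 12/169]]; det S = -406368/65407225
solve [mL_A; mL_B] = S·[w00; w01] and [mR_A; mR_B] = S·[w10; w11]:
  w00 = 0, w01 = 1, w10 = -1/2, w11 = 1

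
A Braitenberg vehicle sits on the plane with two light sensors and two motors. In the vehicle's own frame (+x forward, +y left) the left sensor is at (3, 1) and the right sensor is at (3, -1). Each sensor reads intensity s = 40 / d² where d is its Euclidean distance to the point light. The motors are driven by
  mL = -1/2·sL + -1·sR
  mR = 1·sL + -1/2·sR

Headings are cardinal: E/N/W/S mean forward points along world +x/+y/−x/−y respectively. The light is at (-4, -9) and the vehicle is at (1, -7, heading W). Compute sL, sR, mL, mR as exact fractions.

8 40/13 -92/13 84/13

left sensor world pos  = (-2, -8); dL² = 5
right sensor world pos = (-2, -6); dR² = 13
sL = 40/5 = 8
sR = 40/13 = 40/13
mL = -1/2·sL + -1·sR = -92/13
mR = 1·sL + -1/2·sR = 84/13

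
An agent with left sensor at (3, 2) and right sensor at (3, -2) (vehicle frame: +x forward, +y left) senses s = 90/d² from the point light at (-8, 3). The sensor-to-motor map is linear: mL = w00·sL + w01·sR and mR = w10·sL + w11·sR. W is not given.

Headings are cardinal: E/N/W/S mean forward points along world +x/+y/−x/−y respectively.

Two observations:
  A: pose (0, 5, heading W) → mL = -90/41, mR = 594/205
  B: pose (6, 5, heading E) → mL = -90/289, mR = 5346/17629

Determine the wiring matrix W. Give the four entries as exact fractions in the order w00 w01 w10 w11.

0 -1 1/2 1/2

obs A: pose=(0,5,W) → sL=18/5, sR=90/41, mL=-90/41, mR=594/205
obs B: pose=(6,5,E) → sL=18/61, sR=90/289, mL=-90/289, mR=5346/17629
sensor matrix S = [[18/5, 90/41], [18/61, 90/289]]; det S = 342144/722789
solve [mL_A; mL_B] = S·[w00; w01] and [mR_A; mR_B] = S·[w10; w11]:
  w00 = 0, w01 = -1, w10 = 1/2, w11 = 1/2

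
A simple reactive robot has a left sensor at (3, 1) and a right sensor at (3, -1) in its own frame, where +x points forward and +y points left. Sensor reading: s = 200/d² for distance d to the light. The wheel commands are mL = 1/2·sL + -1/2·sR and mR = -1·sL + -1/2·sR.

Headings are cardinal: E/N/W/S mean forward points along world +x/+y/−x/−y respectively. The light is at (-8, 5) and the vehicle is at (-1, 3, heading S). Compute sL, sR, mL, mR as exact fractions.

200/89 200/61 -2800/5429 -21100/5429

left sensor world pos  = (0, 0); dL² = 89
right sensor world pos = (-2, 0); dR² = 61
sL = 200/89 = 200/89
sR = 200/61 = 200/61
mL = 1/2·sL + -1/2·sR = -2800/5429
mR = -1·sL + -1/2·sR = -21100/5429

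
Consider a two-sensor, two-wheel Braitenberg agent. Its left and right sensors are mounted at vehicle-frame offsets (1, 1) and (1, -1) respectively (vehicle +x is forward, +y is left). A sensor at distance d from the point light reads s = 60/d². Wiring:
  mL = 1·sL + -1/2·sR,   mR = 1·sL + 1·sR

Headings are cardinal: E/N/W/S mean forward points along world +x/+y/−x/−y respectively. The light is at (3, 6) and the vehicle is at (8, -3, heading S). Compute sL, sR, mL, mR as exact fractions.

left sensor world pos  = (9, -4); dL² = 136
right sensor world pos = (7, -4); dR² = 116
sL = 60/136 = 15/34
sR = 60/116 = 15/29
mL = 1·sL + -1/2·sR = 90/493
mR = 1·sL + 1·sR = 945/986

15/34 15/29 90/493 945/986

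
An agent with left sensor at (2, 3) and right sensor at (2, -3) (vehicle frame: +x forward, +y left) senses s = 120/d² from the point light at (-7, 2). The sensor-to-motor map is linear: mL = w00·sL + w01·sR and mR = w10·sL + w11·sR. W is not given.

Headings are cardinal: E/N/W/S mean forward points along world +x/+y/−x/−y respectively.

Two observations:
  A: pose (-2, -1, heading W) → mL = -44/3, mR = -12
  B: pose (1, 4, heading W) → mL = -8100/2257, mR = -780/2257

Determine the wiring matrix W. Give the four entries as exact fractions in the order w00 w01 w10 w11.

obs A: pose=(-2,-1,W) → sL=8/3, sR=40/3, mL=-44/3, mR=-12
obs B: pose=(1,4,W) → sL=120/37, sR=120/61, mL=-8100/2257, mR=-780/2257
sensor matrix S = [[8/3, 40/3], [120/37, 120/61]]; det S = -85760/2257
solve [mL_A; mL_B] = S·[w00; w01] and [mR_A; mR_B] = S·[w10; w11]:
  w00 = -1/2, w01 = -1, w10 = 1/2, w11 = -1

-1/2 -1 1/2 -1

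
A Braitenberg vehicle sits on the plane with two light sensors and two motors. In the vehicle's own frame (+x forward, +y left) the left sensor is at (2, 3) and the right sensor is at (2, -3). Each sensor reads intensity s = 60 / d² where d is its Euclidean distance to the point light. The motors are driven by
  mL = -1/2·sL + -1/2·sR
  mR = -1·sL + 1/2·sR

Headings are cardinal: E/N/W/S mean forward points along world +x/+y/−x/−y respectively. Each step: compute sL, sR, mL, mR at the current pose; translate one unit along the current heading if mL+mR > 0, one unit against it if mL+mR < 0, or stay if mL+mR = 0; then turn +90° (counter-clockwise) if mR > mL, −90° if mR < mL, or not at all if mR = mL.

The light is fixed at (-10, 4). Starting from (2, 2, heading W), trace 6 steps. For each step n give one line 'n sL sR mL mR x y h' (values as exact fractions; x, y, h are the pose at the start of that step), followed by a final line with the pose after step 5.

n=0: pose=(2,2,W); sL=12/25, sR=60/101; mL=-1356/2525, mR=-462/2525; mL+mR=-18/25 → advance -1; mR−mL=894/2525 → turn +1·90°
n=1: pose=(3,2,S); sL=15/68, sR=15/29; mL=-1455/3944, mR=75/1972; mL+mR=-45/136 → advance -1; mR−mL=1605/3944 → turn +1·90°
n=2: pose=(3,3,E); sL=60/229, sR=60/241; mL=-14100/55189, mR=-7590/55189; mL+mR=-90/229 → advance -1; mR−mL=6510/55189 → turn +1·90°
n=3: pose=(2,3,N); sL=30/41, sR=30/113; mL=-2310/4633, mR=-2775/4633; mL+mR=-45/41 → advance -1; mR−mL=-465/4633 → turn -1·90°
n=4: pose=(2,2,E); sL=60/197, sR=60/221; mL=-12540/43537, mR=-7350/43537; mL+mR=-90/197 → advance -1; mR−mL=5190/43537 → turn +1·90°
n=5: pose=(1,2,N); sL=15/16, sR=15/49; mL=-975/1568, mR=-615/784; mL+mR=-45/32 → advance -1; mR−mL=-255/1568 → turn -1·90°

0 12/25 60/101 -1356/2525 -462/2525 2 2 W
1 15/68 15/29 -1455/3944 75/1972 3 2 S
2 60/229 60/241 -14100/55189 -7590/55189 3 3 E
3 30/41 30/113 -2310/4633 -2775/4633 2 3 N
4 60/197 60/221 -12540/43537 -7350/43537 2 2 E
5 15/16 15/49 -975/1568 -615/784 1 2 N
final 1 1 E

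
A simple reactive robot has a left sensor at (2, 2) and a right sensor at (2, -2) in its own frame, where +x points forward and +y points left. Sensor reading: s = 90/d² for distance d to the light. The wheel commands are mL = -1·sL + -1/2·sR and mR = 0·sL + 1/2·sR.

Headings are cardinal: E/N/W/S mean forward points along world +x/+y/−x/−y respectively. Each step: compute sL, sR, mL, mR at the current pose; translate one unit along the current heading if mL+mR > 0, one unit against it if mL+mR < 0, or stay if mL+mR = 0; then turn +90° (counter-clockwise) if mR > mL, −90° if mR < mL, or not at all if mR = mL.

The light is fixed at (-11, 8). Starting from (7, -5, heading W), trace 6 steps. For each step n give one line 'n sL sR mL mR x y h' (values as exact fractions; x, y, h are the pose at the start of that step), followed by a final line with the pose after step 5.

n=0: pose=(7,-5,W); sL=90/481, sR=90/377; mL=-4275/13949, mR=45/377; mL+mR=-90/481 → advance -1; mR−mL=5940/13949 → turn +1·90°
n=1: pose=(8,-5,S); sL=5/37, sR=45/257; mL=-4235/19018, mR=45/514; mL+mR=-5/37 → advance -1; mR−mL=2950/9509 → turn +1·90°
n=2: pose=(8,-4,E); sL=90/541, sR=90/637; mL=-81675/344617, mR=45/637; mL+mR=-90/541 → advance -1; mR−mL=106020/344617 → turn +1·90°
n=3: pose=(7,-4,N); sL=45/178, sR=9/50; mL=-3051/8900, mR=9/100; mL+mR=-45/178 → advance -1; mR−mL=963/2225 → turn +1·90°
n=4: pose=(7,-5,W); sL=90/481, sR=90/377; mL=-4275/13949, mR=45/377; mL+mR=-90/481 → advance -1; mR−mL=5940/13949 → turn +1·90°
n=5: pose=(8,-5,S); sL=5/37, sR=45/257; mL=-4235/19018, mR=45/514; mL+mR=-5/37 → advance -1; mR−mL=2950/9509 → turn +1·90°

0 90/481 90/377 -4275/13949 45/377 7 -5 W
1 5/37 45/257 -4235/19018 45/514 8 -5 S
2 90/541 90/637 -81675/344617 45/637 8 -4 E
3 45/178 9/50 -3051/8900 9/100 7 -4 N
4 90/481 90/377 -4275/13949 45/377 7 -5 W
5 5/37 45/257 -4235/19018 45/514 8 -5 S
final 8 -4 E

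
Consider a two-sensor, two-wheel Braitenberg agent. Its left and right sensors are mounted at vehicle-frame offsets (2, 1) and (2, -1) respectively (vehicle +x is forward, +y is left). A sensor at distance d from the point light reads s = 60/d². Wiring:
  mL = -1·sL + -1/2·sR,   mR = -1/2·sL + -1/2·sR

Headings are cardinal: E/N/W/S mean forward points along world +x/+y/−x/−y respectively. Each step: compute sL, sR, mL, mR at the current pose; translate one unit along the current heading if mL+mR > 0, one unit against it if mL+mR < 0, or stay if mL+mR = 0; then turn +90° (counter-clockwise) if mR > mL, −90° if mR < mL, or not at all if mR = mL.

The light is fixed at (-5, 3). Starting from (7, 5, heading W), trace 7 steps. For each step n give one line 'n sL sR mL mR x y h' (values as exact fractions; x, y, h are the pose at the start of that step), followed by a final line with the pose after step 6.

0 60/101 60/109 -9570/11009 -6300/11009 7 5 W
1 15/49 5/12 -605/1176 -425/1176 8 5 S
2 60/241 60/229 -20970/55189 -14100/55189 8 6 E
3 30/73 30/97 -4005/7081 -2550/7081 7 6 N
4 60/101 60/109 -9570/11009 -6300/11009 7 5 W
5 15/49 5/12 -605/1176 -425/1176 8 5 S
6 60/241 60/229 -20970/55189 -14100/55189 8 6 E
final 7 6 N

n=0: pose=(7,5,W); sL=60/101, sR=60/109; mL=-9570/11009, mR=-6300/11009; mL+mR=-15870/11009 → advance -1; mR−mL=30/101 → turn +1·90°
n=1: pose=(8,5,S); sL=15/49, sR=5/12; mL=-605/1176, mR=-425/1176; mL+mR=-515/588 → advance -1; mR−mL=15/98 → turn +1·90°
n=2: pose=(8,6,E); sL=60/241, sR=60/229; mL=-20970/55189, mR=-14100/55189; mL+mR=-35070/55189 → advance -1; mR−mL=30/241 → turn +1·90°
n=3: pose=(7,6,N); sL=30/73, sR=30/97; mL=-4005/7081, mR=-2550/7081; mL+mR=-6555/7081 → advance -1; mR−mL=15/73 → turn +1·90°
n=4: pose=(7,5,W); sL=60/101, sR=60/109; mL=-9570/11009, mR=-6300/11009; mL+mR=-15870/11009 → advance -1; mR−mL=30/101 → turn +1·90°
n=5: pose=(8,5,S); sL=15/49, sR=5/12; mL=-605/1176, mR=-425/1176; mL+mR=-515/588 → advance -1; mR−mL=15/98 → turn +1·90°
n=6: pose=(8,6,E); sL=60/241, sR=60/229; mL=-20970/55189, mR=-14100/55189; mL+mR=-35070/55189 → advance -1; mR−mL=30/241 → turn +1·90°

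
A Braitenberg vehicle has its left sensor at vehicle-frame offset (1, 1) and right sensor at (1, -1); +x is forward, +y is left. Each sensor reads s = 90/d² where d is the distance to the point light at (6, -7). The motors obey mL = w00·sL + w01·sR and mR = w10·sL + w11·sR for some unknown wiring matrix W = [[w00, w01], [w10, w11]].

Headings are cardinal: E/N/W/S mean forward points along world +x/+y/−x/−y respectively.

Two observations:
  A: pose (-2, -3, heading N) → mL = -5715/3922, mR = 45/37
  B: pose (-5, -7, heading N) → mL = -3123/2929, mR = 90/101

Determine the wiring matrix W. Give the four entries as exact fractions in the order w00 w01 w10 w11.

-1 -1/2 0 1

obs A: pose=(-2,-3,N) → sL=45/53, sR=45/37, mL=-5715/3922, mR=45/37
obs B: pose=(-5,-7,N) → sL=18/29, sR=90/101, mL=-3123/2929, mR=90/101
sensor matrix S = [[45/53, 45/37], [18/29, 90/101]]; det S = 9720/5743769
solve [mL_A; mL_B] = S·[w00; w01] and [mR_A; mR_B] = S·[w10; w11]:
  w00 = -1, w01 = -1/2, w10 = 0, w11 = 1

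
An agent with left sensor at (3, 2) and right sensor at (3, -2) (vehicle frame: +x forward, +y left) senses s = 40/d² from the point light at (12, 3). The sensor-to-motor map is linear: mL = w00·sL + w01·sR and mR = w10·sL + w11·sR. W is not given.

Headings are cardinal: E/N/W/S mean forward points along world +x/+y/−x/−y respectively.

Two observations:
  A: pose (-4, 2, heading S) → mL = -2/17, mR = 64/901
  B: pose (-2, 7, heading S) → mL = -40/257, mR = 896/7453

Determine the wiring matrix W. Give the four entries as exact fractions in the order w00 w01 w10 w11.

0 -1 1 -1

obs A: pose=(-4,2,S) → sL=10/53, sR=2/17, mL=-2/17, mR=64/901
obs B: pose=(-2,7,S) → sL=8/29, sR=40/257, mL=-40/257, mR=896/7453
sensor matrix S = [[10/53, 2/17], [8/29, 40/257]]; det S = -20736/6715153
solve [mL_A; mL_B] = S·[w00; w01] and [mR_A; mR_B] = S·[w10; w11]:
  w00 = 0, w01 = -1, w10 = 1, w11 = -1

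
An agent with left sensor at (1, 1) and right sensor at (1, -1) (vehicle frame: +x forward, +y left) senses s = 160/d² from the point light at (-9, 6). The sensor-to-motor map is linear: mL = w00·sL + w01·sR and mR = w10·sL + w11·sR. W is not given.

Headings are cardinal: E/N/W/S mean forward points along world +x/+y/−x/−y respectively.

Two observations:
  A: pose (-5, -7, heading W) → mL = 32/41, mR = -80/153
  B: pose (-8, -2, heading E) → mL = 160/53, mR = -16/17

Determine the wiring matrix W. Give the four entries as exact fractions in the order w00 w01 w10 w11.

1 0 0 -1/2

obs A: pose=(-5,-7,W) → sL=32/41, sR=160/153, mL=32/41, mR=-80/153
obs B: pose=(-8,-2,E) → sL=160/53, sR=32/17, mL=160/53, mR=-16/17
sensor matrix S = [[32/41, 160/153], [160/53, 32/17]]; det S = -561152/332469
solve [mL_A; mL_B] = S·[w00; w01] and [mR_A; mR_B] = S·[w10; w11]:
  w00 = 1, w01 = 0, w10 = 0, w11 = -1/2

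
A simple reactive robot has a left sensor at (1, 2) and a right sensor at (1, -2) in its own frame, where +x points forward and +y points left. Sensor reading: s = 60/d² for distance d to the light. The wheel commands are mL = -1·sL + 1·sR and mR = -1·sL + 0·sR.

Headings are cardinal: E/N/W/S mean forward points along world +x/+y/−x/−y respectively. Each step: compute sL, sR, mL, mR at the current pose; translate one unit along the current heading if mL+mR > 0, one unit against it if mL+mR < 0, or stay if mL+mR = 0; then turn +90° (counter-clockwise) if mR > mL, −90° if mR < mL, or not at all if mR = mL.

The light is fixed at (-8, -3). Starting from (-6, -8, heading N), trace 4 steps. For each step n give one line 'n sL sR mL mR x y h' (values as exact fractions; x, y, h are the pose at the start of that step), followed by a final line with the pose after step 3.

n=0: pose=(-6,-8,N); sL=15/4, sR=15/8; mL=-15/8, mR=-15/4; mL+mR=-45/8 → advance -1; mR−mL=-15/8 → turn -1·90°
n=1: pose=(-6,-9,E); sL=12/5, sR=60/73; mL=-576/365, mR=-12/5; mL+mR=-1452/365 → advance -1; mR−mL=-60/73 → turn -1·90°
n=2: pose=(-7,-9,S); sL=30/29, sR=6/5; mL=24/145, mR=-30/29; mL+mR=-126/145 → advance -1; mR−mL=-6/5 → turn -1·90°
n=3: pose=(-7,-8,W); sL=60/49, sR=20/3; mL=800/147, mR=-60/49; mL+mR=620/147 → advance +1; mR−mL=-20/3 → turn -1·90°

0 15/4 15/8 -15/8 -15/4 -6 -8 N
1 12/5 60/73 -576/365 -12/5 -6 -9 E
2 30/29 6/5 24/145 -30/29 -7 -9 S
3 60/49 20/3 800/147 -60/49 -7 -8 W
final -8 -8 N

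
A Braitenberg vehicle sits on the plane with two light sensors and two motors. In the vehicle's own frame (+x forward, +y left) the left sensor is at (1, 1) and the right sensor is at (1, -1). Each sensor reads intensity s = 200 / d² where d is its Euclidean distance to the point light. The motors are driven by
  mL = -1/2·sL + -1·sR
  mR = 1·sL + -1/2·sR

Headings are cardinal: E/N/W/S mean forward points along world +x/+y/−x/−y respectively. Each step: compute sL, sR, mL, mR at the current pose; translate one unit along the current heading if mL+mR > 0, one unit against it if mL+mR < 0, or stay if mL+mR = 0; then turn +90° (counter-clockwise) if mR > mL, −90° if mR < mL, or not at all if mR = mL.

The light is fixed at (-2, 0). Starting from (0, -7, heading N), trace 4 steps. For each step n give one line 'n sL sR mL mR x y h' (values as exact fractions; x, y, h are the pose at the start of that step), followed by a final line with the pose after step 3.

n=0: pose=(0,-7,N); sL=200/37, sR=40/9; mL=-2380/333, mR=1060/333; mL+mR=-440/111 → advance -1; mR−mL=3440/333 → turn +1·90°
n=1: pose=(0,-8,W); sL=100/41, sR=4; mL=-214/41, mR=18/41; mL+mR=-196/41 → advance -1; mR−mL=232/41 → turn +1·90°
n=2: pose=(1,-8,S); sL=200/97, sR=40/17; mL=-5580/1649, mR=1460/1649; mL+mR=-4120/1649 → advance -1; mR−mL=7040/1649 → turn +1·90°
n=3: pose=(1,-7,E); sL=50/13, sR=5/2; mL=-115/26, mR=135/52; mL+mR=-95/52 → advance -1; mR−mL=365/52 → turn +1·90°

0 200/37 40/9 -2380/333 1060/333 0 -7 N
1 100/41 4 -214/41 18/41 0 -8 W
2 200/97 40/17 -5580/1649 1460/1649 1 -8 S
3 50/13 5/2 -115/26 135/52 1 -7 E
final 0 -7 N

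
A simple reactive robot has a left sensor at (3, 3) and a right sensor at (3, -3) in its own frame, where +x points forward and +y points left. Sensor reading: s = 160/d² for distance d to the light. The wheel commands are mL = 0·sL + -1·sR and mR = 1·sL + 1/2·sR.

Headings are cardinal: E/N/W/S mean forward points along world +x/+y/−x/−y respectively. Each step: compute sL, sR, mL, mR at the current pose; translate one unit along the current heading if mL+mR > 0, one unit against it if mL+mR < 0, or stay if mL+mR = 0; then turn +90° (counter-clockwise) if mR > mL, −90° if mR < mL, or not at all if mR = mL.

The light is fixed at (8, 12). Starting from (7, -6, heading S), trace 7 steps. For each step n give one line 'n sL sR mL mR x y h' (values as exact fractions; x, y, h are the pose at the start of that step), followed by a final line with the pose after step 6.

0 32/89 160/457 -160/457 21744/40673 7 -6 S
1 8/13 20/61 -20/61 618/793 7 -7 E
2 32/53 32/53 -32/53 48/53 8 -7 N
3 16/45 80/117 -80/117 136/195 8 -6 W
4 32/89 160/457 -160/457 21744/40673 7 -6 S
5 8/13 20/61 -20/61 618/793 7 -7 E
6 32/53 32/53 -32/53 48/53 8 -7 N
final 8 -6 W

n=0: pose=(7,-6,S); sL=32/89, sR=160/457; mL=-160/457, mR=21744/40673; mL+mR=7504/40673 → advance +1; mR−mL=35984/40673 → turn +1·90°
n=1: pose=(7,-7,E); sL=8/13, sR=20/61; mL=-20/61, mR=618/793; mL+mR=358/793 → advance +1; mR−mL=878/793 → turn +1·90°
n=2: pose=(8,-7,N); sL=32/53, sR=32/53; mL=-32/53, mR=48/53; mL+mR=16/53 → advance +1; mR−mL=80/53 → turn +1·90°
n=3: pose=(8,-6,W); sL=16/45, sR=80/117; mL=-80/117, mR=136/195; mL+mR=8/585 → advance +1; mR−mL=808/585 → turn +1·90°
n=4: pose=(7,-6,S); sL=32/89, sR=160/457; mL=-160/457, mR=21744/40673; mL+mR=7504/40673 → advance +1; mR−mL=35984/40673 → turn +1·90°
n=5: pose=(7,-7,E); sL=8/13, sR=20/61; mL=-20/61, mR=618/793; mL+mR=358/793 → advance +1; mR−mL=878/793 → turn +1·90°
n=6: pose=(8,-7,N); sL=32/53, sR=32/53; mL=-32/53, mR=48/53; mL+mR=16/53 → advance +1; mR−mL=80/53 → turn +1·90°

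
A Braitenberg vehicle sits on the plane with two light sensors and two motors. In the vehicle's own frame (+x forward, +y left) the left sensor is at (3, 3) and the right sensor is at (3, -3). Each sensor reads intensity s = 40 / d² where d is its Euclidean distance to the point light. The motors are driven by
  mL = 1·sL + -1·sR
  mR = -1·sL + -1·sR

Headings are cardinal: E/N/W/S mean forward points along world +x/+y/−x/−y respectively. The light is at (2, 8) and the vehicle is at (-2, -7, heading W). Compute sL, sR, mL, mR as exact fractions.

left sensor world pos  = (-5, -10); dL² = 373
right sensor world pos = (-5, -4); dR² = 193
sL = 40/373 = 40/373
sR = 40/193 = 40/193
mL = 1·sL + -1·sR = -7200/71989
mR = -1·sL + -1·sR = -22640/71989

40/373 40/193 -7200/71989 -22640/71989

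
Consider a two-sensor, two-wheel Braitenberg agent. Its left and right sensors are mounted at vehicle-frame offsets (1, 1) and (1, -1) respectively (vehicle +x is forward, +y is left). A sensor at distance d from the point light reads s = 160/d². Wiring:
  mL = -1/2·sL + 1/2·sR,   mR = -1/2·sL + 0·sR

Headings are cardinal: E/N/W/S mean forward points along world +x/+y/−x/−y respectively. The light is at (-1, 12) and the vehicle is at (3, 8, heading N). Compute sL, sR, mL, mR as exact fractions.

left sensor world pos  = (2, 9); dL² = 18
right sensor world pos = (4, 9); dR² = 34
sL = 160/18 = 80/9
sR = 160/34 = 80/17
mL = -1/2·sL + 1/2·sR = -320/153
mR = -1/2·sL + 0·sR = -40/9

80/9 80/17 -320/153 -40/9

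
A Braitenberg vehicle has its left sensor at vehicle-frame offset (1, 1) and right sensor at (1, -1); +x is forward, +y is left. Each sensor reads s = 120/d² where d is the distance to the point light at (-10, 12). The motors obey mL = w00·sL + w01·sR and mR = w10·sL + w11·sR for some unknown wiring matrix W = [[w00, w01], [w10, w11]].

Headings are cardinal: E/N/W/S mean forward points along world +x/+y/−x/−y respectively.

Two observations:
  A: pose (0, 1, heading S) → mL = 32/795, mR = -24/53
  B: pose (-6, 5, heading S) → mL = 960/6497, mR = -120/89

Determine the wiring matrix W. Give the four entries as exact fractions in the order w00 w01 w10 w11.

-1/2 1/2 -1 0

obs A: pose=(0,1,S) → sL=24/53, sR=8/15, mL=32/795, mR=-24/53
obs B: pose=(-6,5,S) → sL=120/89, sR=120/73, mL=960/6497, mR=-120/89
sensor matrix S = [[24/53, 8/15], [120/89, 120/73]]; det S = 8704/344341
solve [mL_A; mL_B] = S·[w00; w01] and [mR_A; mR_B] = S·[w10; w11]:
  w00 = -1/2, w01 = 1/2, w10 = -1, w11 = 0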